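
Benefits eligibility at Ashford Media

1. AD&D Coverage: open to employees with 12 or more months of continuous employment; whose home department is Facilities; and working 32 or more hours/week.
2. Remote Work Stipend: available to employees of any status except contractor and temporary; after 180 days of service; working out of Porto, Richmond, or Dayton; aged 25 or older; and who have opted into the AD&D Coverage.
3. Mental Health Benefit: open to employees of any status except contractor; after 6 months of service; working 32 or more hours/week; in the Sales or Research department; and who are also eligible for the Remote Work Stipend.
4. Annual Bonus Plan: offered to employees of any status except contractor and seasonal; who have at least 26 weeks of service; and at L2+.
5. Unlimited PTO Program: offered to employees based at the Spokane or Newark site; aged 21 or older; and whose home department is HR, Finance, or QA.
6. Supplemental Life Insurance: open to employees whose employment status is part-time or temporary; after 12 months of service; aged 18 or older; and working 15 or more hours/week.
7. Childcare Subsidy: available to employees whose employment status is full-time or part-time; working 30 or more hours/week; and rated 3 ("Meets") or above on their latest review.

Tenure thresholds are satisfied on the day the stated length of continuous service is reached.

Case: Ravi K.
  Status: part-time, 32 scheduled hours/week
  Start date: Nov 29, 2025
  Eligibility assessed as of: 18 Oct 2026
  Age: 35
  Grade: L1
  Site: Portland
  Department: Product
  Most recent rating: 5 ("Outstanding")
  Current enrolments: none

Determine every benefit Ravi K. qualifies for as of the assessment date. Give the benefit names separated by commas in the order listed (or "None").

Childcare Subsidy

Service from Nov 29, 2025 to 18 Oct 2026: 323 days.
AD&D Coverage — service 323 days < 12 months (≈360 days) ✗ → not eligible.
Remote Work Stipend — status part-time ✓ (not excluded); service 323 days ≥ 180 days ✓; site Portland ✗ (not Porto, Richmond, or Dayton) → not eligible.
Mental Health Benefit — status part-time ✓ (not excluded); service 323 days ≥ 6 months (≈180 days) ✓; 32 hrs/wk ≥ 32 ✓; dept Product ✗ → not eligible.
Annual Bonus Plan — status part-time ✓ (not excluded); service 323 days ≥ 26 weeks (≈182 days) ✓; grade L1 < L2 ✗ → not eligible.
Unlimited PTO Program — site Portland ✗ (not Spokane or Newark) → not eligible.
Supplemental Life Insurance — status part-time ✓; service 323 days < 12 months (≈360 days) ✗ → not eligible.
Childcare Subsidy — status part-time ✓; 32 hrs/wk ≥ 30 ✓; rating 5 ≥ 3 ✓ → eligible.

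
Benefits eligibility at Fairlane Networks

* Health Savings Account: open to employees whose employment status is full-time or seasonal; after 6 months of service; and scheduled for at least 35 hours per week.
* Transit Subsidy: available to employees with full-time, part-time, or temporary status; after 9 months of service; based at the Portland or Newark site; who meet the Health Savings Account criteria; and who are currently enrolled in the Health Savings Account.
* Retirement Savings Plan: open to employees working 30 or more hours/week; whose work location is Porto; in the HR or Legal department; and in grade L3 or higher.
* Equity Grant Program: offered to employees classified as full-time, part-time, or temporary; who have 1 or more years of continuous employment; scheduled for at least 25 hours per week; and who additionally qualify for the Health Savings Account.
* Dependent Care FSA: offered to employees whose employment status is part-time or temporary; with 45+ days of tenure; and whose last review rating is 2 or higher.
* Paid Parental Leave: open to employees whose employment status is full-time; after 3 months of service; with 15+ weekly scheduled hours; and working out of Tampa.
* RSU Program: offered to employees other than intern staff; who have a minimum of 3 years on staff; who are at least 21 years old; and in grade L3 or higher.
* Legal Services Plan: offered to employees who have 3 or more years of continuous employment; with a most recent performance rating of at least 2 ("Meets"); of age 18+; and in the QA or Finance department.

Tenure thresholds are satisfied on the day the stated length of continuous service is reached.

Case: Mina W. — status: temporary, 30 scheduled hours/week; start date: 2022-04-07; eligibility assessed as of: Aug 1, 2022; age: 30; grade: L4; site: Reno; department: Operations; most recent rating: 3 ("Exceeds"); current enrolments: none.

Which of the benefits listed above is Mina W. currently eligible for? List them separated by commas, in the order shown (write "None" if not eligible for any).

Service from 2022-04-07 to Aug 1, 2022: 116 days.
Health Savings Account — status temporary ✗ (requires full-time or seasonal) → not eligible.
Transit Subsidy — status temporary ✓; service 116 days < 9 months (≈270 days) ✗ → not eligible.
Retirement Savings Plan — 30 hrs/wk ≥ 30 ✓; site Reno ✗ (not Porto) → not eligible.
Equity Grant Program — status temporary ✓; service 116 days < 1 year (≈365 days) ✗ → not eligible.
Dependent Care FSA — status temporary ✓; service 116 days ≥ 45 days ✓; rating 3 ≥ 2 ✓ → eligible.
Paid Parental Leave — status temporary ✗ (requires full-time) → not eligible.
RSU Program — status temporary ✓ (not excluded); service 116 days < 3 years (≈1095 days) ✗ → not eligible.
Legal Services Plan — service 116 days < 3 years (≈1095 days) ✗ → not eligible.

Dependent Care FSA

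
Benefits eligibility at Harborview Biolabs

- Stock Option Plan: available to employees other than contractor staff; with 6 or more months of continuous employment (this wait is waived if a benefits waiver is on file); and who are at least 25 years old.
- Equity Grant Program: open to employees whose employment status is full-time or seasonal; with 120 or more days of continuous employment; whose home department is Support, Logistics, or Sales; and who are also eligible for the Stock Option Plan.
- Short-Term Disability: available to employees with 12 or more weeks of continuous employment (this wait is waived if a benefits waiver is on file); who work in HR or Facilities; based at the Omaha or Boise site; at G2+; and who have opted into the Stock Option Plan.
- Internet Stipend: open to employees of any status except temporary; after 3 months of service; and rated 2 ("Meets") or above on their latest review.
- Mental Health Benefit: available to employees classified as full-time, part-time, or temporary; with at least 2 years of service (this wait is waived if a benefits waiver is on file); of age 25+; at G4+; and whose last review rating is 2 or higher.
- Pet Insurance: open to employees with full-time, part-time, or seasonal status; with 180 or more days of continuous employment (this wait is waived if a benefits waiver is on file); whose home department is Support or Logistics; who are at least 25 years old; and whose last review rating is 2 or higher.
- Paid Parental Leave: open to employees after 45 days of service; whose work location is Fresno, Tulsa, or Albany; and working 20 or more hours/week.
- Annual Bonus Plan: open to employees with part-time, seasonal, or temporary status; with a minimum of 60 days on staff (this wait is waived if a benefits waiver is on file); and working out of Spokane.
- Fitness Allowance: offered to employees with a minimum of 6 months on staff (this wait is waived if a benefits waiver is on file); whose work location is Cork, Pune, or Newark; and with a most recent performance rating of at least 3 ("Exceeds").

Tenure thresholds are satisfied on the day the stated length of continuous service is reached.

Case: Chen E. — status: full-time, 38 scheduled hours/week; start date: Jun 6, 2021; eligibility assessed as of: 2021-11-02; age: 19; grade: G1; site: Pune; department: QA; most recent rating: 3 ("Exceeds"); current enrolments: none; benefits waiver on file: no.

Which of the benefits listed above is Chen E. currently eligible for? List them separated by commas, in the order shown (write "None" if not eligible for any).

Service from Jun 6, 2021 to 2021-11-02: 149 days.
Stock Option Plan — status full-time ✓ (not excluded); no waiver, service 149 days < 6 months (≈180 days) ✗ → not eligible.
Equity Grant Program — status full-time ✓; service 149 days ≥ 120 days ✓; dept QA ✗ → not eligible.
Short-Term Disability — no waiver, service 149 days ≥ 12 weeks (≈84 days) ✓; dept QA ✗ → not eligible.
Internet Stipend — status full-time ✓ (not excluded); service 149 days ≥ 3 months (≈90 days) ✓; rating 3 ≥ 2 ✓ → eligible.
Mental Health Benefit — status full-time ✓; no waiver, service 149 days < 2 years (≈730 days) ✗ → not eligible.
Pet Insurance — status full-time ✓; no waiver, service 149 days < 180 days ✗ → not eligible.
Paid Parental Leave — service 149 days ≥ 45 days ✓; site Pune ✗ (not Fresno, Tulsa, or Albany) → not eligible.
Annual Bonus Plan — status full-time ✗ (requires part-time, seasonal, or temporary) → not eligible.
Fitness Allowance — no waiver, service 149 days < 6 months (≈180 days) ✗ → not eligible.

Internet Stipend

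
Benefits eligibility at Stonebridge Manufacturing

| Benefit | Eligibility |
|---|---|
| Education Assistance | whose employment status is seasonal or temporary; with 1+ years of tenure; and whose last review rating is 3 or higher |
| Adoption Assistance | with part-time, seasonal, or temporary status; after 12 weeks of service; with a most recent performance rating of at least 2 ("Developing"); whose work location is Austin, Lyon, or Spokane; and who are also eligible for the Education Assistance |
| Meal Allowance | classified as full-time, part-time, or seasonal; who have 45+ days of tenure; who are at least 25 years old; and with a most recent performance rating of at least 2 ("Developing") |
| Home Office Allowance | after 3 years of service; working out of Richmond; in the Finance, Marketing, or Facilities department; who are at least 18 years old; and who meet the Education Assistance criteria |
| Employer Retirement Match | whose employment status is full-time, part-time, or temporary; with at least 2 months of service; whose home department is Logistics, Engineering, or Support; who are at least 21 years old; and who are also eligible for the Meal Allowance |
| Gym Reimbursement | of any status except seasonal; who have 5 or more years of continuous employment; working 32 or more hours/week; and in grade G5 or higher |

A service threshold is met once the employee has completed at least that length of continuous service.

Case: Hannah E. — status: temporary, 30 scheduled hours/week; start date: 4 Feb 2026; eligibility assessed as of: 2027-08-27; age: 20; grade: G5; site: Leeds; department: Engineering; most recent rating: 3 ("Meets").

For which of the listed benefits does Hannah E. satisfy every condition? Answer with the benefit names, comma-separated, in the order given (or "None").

Service from 4 Feb 2026 to 2027-08-27: 569 days.
Education Assistance — status temporary ✓; service 569 days ≥ 1 year (≈365 days) ✓; rating 3 ≥ 3 ✓ → eligible.
Adoption Assistance — status temporary ✓; service 569 days ≥ 12 weeks (≈84 days) ✓; rating 3 ≥ 2 ✓; site Leeds ✗ (not Austin, Lyon, or Spokane) → not eligible.
Meal Allowance — status temporary ✗ (requires full-time, part-time, or seasonal) → not eligible.
Home Office Allowance — service 569 days < 3 years (≈1095 days) ✗ → not eligible.
Employer Retirement Match — status temporary ✓; service 569 days ≥ 2 months (≈60 days) ✓; dept Engineering ✓; age 20 < 21 ✗ → not eligible.
Gym Reimbursement — status temporary ✓ (not excluded); service 569 days < 5 years (≈1825 days) ✗ → not eligible.

Education Assistance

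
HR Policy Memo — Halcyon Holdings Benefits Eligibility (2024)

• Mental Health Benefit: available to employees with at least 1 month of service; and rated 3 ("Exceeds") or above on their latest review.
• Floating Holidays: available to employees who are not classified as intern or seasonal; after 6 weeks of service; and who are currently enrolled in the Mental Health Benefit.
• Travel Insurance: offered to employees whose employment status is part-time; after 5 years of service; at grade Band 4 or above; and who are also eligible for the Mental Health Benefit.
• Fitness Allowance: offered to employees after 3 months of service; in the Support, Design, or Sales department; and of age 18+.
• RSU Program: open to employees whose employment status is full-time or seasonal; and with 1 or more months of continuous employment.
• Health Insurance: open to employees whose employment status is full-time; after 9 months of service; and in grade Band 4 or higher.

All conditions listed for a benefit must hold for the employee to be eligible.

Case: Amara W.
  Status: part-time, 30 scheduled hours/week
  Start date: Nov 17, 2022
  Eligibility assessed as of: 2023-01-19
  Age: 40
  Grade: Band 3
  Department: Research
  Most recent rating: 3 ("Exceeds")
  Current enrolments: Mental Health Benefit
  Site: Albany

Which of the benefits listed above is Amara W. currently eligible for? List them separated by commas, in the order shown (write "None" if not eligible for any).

Mental Health Benefit, Floating Holidays

Service from Nov 17, 2022 to 2023-01-19: 63 days.
Mental Health Benefit — service 63 days ≥ 1 month (≈30 days) ✓; rating 3 ≥ 3 ✓ → eligible.
Floating Holidays — status part-time ✓ (not excluded); service 63 days ≥ 6 weeks (≈42 days) ✓; enrolled in Mental Health Benefit ✓ → eligible.
Travel Insurance — status part-time ✓; service 63 days < 5 years (≈1825 days) ✗ → not eligible.
Fitness Allowance — service 63 days < 3 months (≈90 days) ✗ → not eligible.
RSU Program — status part-time ✗ (requires full-time or seasonal) → not eligible.
Health Insurance — status part-time ✗ (requires full-time) → not eligible.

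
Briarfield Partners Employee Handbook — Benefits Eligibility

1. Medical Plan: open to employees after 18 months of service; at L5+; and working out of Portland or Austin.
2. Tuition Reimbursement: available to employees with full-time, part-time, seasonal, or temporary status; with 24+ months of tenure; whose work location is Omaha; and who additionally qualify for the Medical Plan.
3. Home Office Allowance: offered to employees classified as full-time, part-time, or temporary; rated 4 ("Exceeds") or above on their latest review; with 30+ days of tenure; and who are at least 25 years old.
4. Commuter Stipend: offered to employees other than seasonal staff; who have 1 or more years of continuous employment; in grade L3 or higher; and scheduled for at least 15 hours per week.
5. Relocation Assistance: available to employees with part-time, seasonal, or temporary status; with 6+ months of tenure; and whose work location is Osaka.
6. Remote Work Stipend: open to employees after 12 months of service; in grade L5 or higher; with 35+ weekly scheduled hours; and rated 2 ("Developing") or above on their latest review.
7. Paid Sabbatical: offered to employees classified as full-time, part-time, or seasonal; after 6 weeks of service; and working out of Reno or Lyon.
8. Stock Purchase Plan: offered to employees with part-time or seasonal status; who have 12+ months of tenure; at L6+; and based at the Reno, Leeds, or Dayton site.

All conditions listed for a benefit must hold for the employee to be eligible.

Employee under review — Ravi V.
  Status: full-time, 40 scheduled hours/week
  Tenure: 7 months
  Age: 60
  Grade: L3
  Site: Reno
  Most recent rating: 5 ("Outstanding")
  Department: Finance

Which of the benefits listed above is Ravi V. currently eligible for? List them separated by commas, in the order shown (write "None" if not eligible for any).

Medical Plan — service 7 months < 18 months ✗ → not eligible.
Tuition Reimbursement — status full-time ✓; service 7 months < 24 months ✗ → not eligible.
Home Office Allowance — status full-time ✓; rating 5 ≥ 4 ✓; service 7 months ≥ 30 days ✓; age 60 ≥ 25 ✓ → eligible.
Commuter Stipend — status full-time ✓ (not excluded); service 7 months < 1 year (≈365 days) ✗ → not eligible.
Relocation Assistance — status full-time ✗ (requires part-time, seasonal, or temporary) → not eligible.
Remote Work Stipend — service 7 months < 12 months ✗ → not eligible.
Paid Sabbatical — status full-time ✓; service 7 months ≥ 6 weeks (≈42 days) ✓; site Reno ✓ → eligible.
Stock Purchase Plan — status full-time ✗ (requires part-time or seasonal) → not eligible.

Home Office Allowance, Paid Sabbatical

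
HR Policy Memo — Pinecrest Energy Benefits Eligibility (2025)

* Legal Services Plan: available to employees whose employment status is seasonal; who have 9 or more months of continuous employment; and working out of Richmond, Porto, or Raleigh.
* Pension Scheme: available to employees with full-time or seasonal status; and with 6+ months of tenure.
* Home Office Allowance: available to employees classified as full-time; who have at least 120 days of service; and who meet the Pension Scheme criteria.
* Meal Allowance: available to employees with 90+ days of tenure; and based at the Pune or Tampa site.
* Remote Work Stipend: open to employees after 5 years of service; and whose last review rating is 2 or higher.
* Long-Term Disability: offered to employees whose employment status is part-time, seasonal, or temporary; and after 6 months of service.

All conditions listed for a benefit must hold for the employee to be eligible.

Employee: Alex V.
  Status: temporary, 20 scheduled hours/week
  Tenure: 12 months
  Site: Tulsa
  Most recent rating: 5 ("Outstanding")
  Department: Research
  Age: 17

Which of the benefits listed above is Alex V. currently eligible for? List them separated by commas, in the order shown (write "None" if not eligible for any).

Long-Term Disability

Legal Services Plan — status temporary ✗ (requires seasonal) → not eligible.
Pension Scheme — status temporary ✗ (requires full-time or seasonal) → not eligible.
Home Office Allowance — status temporary ✗ (requires full-time) → not eligible.
Meal Allowance — service 12 months ≥ 90 days ✓; site Tulsa ✗ (not Pune or Tampa) → not eligible.
Remote Work Stipend — service 12 months < 5 years (≈1825 days) ✗ → not eligible.
Long-Term Disability — status temporary ✓; service 12 months ≥ 6 months ✓ → eligible.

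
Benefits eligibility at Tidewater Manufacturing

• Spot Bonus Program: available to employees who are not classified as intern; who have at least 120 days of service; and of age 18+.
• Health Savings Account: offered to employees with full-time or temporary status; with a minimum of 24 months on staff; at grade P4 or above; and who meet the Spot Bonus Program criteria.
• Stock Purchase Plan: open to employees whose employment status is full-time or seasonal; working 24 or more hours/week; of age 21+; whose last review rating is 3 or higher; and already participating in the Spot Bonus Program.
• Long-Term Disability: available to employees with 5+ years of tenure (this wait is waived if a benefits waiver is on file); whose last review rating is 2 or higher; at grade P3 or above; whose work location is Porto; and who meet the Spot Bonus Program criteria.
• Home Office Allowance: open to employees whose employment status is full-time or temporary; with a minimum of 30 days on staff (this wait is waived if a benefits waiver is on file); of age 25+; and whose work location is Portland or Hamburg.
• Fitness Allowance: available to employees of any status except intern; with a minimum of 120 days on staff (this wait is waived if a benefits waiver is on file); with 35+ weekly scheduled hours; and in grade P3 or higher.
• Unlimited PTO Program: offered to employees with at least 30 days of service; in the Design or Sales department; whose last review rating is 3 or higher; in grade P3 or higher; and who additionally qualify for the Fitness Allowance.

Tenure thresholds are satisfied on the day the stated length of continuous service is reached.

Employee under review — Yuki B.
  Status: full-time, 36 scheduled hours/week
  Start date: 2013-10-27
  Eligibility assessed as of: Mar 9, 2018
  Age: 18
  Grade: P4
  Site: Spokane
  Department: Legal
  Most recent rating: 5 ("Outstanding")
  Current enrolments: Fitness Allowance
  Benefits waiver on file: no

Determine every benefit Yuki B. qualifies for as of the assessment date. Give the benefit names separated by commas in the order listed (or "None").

Spot Bonus Program, Health Savings Account, Fitness Allowance

Service from 2013-10-27 to Mar 9, 2018: 1594 days.
Spot Bonus Program — status full-time ✓ (not excluded); service 1594 days ≥ 120 days ✓; age 18 ≥ 18 ✓ → eligible.
Health Savings Account — status full-time ✓; service 1594 days ≥ 24 months (≈720 days) ✓; grade P4 ≥ P4 ✓; eligible for Spot Bonus Program ✓ → eligible.
Stock Purchase Plan — status full-time ✓; 36 hrs/wk ≥ 24 ✓; age 18 < 21 ✗ → not eligible.
Long-Term Disability — no waiver, service 1594 days < 5 years (≈1825 days) ✗ → not eligible.
Home Office Allowance — status full-time ✓; no waiver, service 1594 days ≥ 30 days ✓; age 18 < 25 ✗ → not eligible.
Fitness Allowance — status full-time ✓ (not excluded); no waiver, service 1594 days ≥ 120 days ✓; 36 hrs/wk ≥ 35 ✓; grade P4 ≥ P3 ✓ → eligible.
Unlimited PTO Program — service 1594 days ≥ 30 days ✓; dept Legal ✗ → not eligible.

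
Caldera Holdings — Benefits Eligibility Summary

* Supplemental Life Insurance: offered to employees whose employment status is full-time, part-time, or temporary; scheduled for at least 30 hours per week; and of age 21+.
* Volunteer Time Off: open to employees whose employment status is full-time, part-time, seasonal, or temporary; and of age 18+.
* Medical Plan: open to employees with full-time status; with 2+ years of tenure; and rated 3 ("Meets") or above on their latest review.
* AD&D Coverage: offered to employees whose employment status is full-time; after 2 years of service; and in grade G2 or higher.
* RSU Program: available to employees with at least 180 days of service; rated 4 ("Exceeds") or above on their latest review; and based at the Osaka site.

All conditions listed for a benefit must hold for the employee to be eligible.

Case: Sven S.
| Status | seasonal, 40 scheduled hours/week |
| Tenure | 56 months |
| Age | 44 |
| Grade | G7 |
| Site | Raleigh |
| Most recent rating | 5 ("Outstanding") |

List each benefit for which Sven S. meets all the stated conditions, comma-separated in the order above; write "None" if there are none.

Supplemental Life Insurance — status seasonal ✗ (requires full-time, part-time, or temporary) → not eligible.
Volunteer Time Off — status seasonal ✓; age 44 ≥ 18 ✓ → eligible.
Medical Plan — status seasonal ✗ (requires full-time) → not eligible.
AD&D Coverage — status seasonal ✗ (requires full-time) → not eligible.
RSU Program — service 56 months ≥ 180 days ✓; rating 5 ≥ 4 ✓; site Raleigh ✗ (not Osaka) → not eligible.

Volunteer Time Off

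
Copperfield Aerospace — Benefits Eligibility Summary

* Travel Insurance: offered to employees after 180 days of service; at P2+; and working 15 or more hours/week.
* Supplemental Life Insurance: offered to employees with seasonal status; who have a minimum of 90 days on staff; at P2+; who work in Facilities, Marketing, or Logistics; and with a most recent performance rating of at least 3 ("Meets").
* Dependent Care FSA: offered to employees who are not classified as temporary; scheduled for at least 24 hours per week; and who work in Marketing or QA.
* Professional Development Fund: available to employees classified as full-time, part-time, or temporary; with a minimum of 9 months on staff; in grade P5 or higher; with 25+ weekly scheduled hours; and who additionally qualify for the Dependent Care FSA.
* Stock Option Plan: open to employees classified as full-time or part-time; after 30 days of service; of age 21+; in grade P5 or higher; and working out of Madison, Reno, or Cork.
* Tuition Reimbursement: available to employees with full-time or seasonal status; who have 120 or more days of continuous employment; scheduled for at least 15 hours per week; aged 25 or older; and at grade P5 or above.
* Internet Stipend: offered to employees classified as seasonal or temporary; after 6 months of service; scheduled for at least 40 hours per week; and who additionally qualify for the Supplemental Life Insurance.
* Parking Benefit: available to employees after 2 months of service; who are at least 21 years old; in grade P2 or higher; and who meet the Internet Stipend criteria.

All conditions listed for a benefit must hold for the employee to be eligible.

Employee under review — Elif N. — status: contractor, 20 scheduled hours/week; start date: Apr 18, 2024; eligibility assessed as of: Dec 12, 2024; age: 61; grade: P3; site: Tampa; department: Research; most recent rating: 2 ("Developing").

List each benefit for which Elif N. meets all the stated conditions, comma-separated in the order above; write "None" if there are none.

Travel Insurance

Service from Apr 18, 2024 to Dec 12, 2024: 238 days.
Travel Insurance — service 238 days ≥ 180 days ✓; grade P3 ≥ P2 ✓; 20 hrs/wk ≥ 15 ✓ → eligible.
Supplemental Life Insurance — status contractor ✗ (requires seasonal) → not eligible.
Dependent Care FSA — status contractor ✓ (not excluded); 20 hrs/wk < 24 ✗ → not eligible.
Professional Development Fund — status contractor ✗ (requires full-time, part-time, or temporary) → not eligible.
Stock Option Plan — status contractor ✗ (requires full-time or part-time) → not eligible.
Tuition Reimbursement — status contractor ✗ (requires full-time or seasonal) → not eligible.
Internet Stipend — status contractor ✗ (requires seasonal or temporary) → not eligible.
Parking Benefit — service 238 days ≥ 2 months (≈60 days) ✓; age 61 ≥ 21 ✓; grade P3 ≥ P2 ✓; not eligible for Internet Stipend ✗ → not eligible.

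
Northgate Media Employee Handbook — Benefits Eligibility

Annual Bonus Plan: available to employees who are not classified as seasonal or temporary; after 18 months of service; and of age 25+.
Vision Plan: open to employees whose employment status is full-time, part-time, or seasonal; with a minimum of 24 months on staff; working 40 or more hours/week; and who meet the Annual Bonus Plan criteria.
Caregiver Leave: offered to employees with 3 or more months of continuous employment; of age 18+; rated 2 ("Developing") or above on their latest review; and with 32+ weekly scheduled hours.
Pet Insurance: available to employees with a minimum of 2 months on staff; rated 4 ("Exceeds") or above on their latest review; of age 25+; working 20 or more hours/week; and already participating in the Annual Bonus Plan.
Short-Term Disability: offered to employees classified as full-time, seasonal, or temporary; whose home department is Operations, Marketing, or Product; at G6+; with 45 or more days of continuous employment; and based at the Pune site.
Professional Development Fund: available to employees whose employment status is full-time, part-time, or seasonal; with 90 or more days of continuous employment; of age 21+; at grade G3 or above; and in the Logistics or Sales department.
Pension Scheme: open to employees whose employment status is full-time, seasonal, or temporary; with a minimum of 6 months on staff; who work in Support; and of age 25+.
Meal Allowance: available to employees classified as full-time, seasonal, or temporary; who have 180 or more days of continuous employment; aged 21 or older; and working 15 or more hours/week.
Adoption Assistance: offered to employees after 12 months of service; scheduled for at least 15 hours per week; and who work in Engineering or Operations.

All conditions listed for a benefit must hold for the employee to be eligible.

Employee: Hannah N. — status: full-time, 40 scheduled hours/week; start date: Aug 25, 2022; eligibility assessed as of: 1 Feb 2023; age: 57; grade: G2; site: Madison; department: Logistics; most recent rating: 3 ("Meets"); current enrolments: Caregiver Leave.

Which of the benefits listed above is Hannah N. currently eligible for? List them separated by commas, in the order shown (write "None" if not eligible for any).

Caregiver Leave

Service from Aug 25, 2022 to 1 Feb 2023: 160 days.
Annual Bonus Plan — status full-time ✓ (not excluded); service 160 days < 18 months (≈540 days) ✗ → not eligible.
Vision Plan — status full-time ✓; service 160 days < 24 months (≈720 days) ✗ → not eligible.
Caregiver Leave — service 160 days ≥ 3 months (≈90 days) ✓; age 57 ≥ 18 ✓; rating 3 ≥ 2 ✓; 40 hrs/wk ≥ 32 ✓ → eligible.
Pet Insurance — service 160 days ≥ 2 months (≈60 days) ✓; rating 3 < 4 ✗ → not eligible.
Short-Term Disability — status full-time ✓; dept Logistics ✗ → not eligible.
Professional Development Fund — status full-time ✓; service 160 days ≥ 90 days ✓; age 57 ≥ 21 ✓; grade G2 < G3 ✗ → not eligible.
Pension Scheme — status full-time ✓; service 160 days < 6 months (≈180 days) ✗ → not eligible.
Meal Allowance — status full-time ✓; service 160 days < 180 days ✗ → not eligible.
Adoption Assistance — service 160 days < 12 months (≈360 days) ✗ → not eligible.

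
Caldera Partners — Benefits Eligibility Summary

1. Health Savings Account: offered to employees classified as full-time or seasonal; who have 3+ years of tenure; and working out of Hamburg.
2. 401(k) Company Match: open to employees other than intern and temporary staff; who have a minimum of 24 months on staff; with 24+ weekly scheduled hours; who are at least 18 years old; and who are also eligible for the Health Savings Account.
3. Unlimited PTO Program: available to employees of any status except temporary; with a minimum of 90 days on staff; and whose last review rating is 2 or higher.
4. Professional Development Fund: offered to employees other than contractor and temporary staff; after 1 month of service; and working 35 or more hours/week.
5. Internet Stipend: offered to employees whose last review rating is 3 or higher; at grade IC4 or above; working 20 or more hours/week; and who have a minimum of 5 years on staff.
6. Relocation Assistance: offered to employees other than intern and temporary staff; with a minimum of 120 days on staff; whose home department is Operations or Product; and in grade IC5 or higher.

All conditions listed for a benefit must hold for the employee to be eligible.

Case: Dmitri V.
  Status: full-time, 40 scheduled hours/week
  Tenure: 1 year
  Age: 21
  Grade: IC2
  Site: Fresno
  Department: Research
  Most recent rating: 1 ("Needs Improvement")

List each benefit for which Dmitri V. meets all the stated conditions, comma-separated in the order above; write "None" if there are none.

Professional Development Fund

Health Savings Account — status full-time ✓; service 1 year < 3 years ✗ → not eligible.
401(k) Company Match — status full-time ✓ (not excluded); service 1 year < 24 months (≈720 days) ✗ → not eligible.
Unlimited PTO Program — status full-time ✓ (not excluded); service 1 year ≥ 90 days ✓; rating 1 < 2 ✗ → not eligible.
Professional Development Fund — status full-time ✓ (not excluded); service 1 year ≥ 1 month (≈30 days) ✓; 40 hrs/wk ≥ 35 ✓ → eligible.
Internet Stipend — rating 1 < 3 ✗ → not eligible.
Relocation Assistance — status full-time ✓ (not excluded); service 1 year ≥ 120 days ✓; dept Research ✗ → not eligible.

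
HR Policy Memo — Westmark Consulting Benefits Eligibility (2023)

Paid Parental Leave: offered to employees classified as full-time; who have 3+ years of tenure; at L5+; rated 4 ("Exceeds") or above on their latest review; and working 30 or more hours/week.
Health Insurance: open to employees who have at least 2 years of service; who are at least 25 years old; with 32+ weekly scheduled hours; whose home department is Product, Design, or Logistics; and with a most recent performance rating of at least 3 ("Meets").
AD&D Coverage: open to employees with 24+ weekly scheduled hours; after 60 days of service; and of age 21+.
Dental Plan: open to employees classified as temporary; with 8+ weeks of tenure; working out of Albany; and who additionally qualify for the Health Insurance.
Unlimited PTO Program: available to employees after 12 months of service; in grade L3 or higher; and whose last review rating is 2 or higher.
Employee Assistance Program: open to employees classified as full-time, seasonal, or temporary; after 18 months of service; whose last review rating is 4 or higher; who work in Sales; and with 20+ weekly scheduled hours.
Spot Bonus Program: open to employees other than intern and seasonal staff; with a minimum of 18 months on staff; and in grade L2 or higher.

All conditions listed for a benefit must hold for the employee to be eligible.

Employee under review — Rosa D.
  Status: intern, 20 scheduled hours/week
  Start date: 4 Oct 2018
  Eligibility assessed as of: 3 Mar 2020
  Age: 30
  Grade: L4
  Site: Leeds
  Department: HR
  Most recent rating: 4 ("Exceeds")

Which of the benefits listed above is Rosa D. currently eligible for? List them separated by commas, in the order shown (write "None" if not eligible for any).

Service from 4 Oct 2018 to 3 Mar 2020: 516 days.
Paid Parental Leave — status intern ✗ (requires full-time) → not eligible.
Health Insurance — service 516 days < 2 years (≈730 days) ✗ → not eligible.
AD&D Coverage — 20 hrs/wk < 24 ✗ → not eligible.
Dental Plan — status intern ✗ (requires temporary) → not eligible.
Unlimited PTO Program — service 516 days ≥ 12 months (≈360 days) ✓; grade L4 ≥ L3 ✓; rating 4 ≥ 2 ✓ → eligible.
Employee Assistance Program — status intern ✗ (requires full-time, seasonal, or temporary) → not eligible.
Spot Bonus Program — status intern ✗ (excluded) → not eligible.

Unlimited PTO Program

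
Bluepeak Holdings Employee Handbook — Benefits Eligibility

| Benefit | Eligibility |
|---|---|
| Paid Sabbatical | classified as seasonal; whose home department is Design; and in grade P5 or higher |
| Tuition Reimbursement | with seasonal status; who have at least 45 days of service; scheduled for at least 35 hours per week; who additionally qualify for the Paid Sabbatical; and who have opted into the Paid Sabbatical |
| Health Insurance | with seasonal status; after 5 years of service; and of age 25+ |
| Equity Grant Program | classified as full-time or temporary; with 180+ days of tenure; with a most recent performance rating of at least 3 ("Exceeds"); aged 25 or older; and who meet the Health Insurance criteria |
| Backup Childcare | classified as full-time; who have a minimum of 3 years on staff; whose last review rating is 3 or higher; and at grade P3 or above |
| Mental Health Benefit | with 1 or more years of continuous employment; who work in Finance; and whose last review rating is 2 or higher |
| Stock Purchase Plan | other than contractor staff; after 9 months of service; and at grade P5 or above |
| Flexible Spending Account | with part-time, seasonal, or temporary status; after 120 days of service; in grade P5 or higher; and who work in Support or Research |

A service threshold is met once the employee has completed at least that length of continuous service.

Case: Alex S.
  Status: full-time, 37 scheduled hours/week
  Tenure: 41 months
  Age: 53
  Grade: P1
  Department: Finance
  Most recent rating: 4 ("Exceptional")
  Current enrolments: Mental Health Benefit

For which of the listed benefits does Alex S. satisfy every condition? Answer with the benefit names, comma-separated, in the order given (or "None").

Mental Health Benefit

Paid Sabbatical — status full-time ✗ (requires seasonal) → not eligible.
Tuition Reimbursement — status full-time ✗ (requires seasonal) → not eligible.
Health Insurance — status full-time ✗ (requires seasonal) → not eligible.
Equity Grant Program — status full-time ✓; service 41 months ≥ 180 days ✓; rating 4 ≥ 3 ✓; age 53 ≥ 25 ✓; not eligible for Health Insurance ✗ → not eligible.
Backup Childcare — status full-time ✓; service 41 months ≥ 3 years (≈1095 days) ✓; rating 4 ≥ 3 ✓; grade P1 < P3 ✗ → not eligible.
Mental Health Benefit — service 41 months ≥ 1 year (≈365 days) ✓; dept Finance ✓; rating 4 ≥ 2 ✓ → eligible.
Stock Purchase Plan — status full-time ✓ (not excluded); service 41 months ≥ 9 months ✓; grade P1 < P5 ✗ → not eligible.
Flexible Spending Account — status full-time ✗ (requires part-time, seasonal, or temporary) → not eligible.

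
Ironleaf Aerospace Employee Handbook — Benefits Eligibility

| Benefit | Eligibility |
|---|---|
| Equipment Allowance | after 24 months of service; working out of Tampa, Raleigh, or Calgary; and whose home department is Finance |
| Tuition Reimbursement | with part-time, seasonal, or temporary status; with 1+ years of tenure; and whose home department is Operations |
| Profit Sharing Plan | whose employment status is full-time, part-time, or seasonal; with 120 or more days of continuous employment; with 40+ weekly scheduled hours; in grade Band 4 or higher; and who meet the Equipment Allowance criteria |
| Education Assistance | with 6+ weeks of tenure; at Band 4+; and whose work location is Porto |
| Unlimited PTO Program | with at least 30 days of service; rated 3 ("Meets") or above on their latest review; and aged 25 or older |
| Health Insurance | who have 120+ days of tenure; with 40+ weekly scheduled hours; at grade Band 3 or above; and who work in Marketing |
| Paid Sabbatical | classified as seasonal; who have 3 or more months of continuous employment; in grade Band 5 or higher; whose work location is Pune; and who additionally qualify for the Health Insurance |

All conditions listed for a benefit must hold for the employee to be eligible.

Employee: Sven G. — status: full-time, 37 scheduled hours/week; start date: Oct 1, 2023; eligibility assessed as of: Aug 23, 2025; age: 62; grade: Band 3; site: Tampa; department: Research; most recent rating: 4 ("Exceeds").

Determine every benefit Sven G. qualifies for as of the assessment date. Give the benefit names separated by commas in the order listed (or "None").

Service from Oct 1, 2023 to Aug 23, 2025: 692 days.
Equipment Allowance — service 692 days < 24 months (≈720 days) ✗ → not eligible.
Tuition Reimbursement — status full-time ✗ (requires part-time, seasonal, or temporary) → not eligible.
Profit Sharing Plan — status full-time ✓; service 692 days ≥ 120 days ✓; 37 hrs/wk < 40 ✗ → not eligible.
Education Assistance — service 692 days ≥ 6 weeks (≈42 days) ✓; grade Band 3 < Band 4 ✗ → not eligible.
Unlimited PTO Program — service 692 days ≥ 30 days ✓; rating 4 ≥ 3 ✓; age 62 ≥ 25 ✓ → eligible.
Health Insurance — service 692 days ≥ 120 days ✓; 37 hrs/wk < 40 ✗ → not eligible.
Paid Sabbatical — status full-time ✗ (requires seasonal) → not eligible.

Unlimited PTO Program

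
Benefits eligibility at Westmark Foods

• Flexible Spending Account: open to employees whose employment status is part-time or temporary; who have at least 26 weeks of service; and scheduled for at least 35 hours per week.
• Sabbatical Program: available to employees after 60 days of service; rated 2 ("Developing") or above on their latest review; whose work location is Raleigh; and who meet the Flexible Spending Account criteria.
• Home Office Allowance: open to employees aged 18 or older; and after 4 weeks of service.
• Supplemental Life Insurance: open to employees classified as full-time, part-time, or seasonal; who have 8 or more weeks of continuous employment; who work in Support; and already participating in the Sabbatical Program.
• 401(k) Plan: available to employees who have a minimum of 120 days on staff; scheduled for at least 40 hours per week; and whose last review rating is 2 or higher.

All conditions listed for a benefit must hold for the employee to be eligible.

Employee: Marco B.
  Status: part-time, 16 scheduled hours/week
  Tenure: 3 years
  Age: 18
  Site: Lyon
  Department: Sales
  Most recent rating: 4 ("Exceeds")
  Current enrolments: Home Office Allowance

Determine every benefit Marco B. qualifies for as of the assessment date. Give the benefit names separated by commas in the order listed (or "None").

Flexible Spending Account — status part-time ✓; service 3 years ≥ 26 weeks (≈182 days) ✓; 16 hrs/wk < 35 ✗ → not eligible.
Sabbatical Program — service 3 years ≥ 60 days ✓; rating 4 ≥ 2 ✓; site Lyon ✗ (not Raleigh) → not eligible.
Home Office Allowance — age 18 ≥ 18 ✓; service 3 years ≥ 4 weeks (≈28 days) ✓ → eligible.
Supplemental Life Insurance — status part-time ✓; service 3 years ≥ 8 weeks (≈56 days) ✓; dept Sales ✗ → not eligible.
401(k) Plan — service 3 years ≥ 120 days ✓; 16 hrs/wk < 40 ✗ → not eligible.

Home Office Allowance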